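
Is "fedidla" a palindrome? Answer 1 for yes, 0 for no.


Input: fedidla
Reversed: aldidef
  Compare pos 0 ('f') with pos 6 ('a'): MISMATCH
  Compare pos 1 ('e') with pos 5 ('l'): MISMATCH
  Compare pos 2 ('d') with pos 4 ('d'): match
Result: not a palindrome

0


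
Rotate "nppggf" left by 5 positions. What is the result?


Input: "nppggf", rotate left by 5
First 5 characters: "nppgg"
Remaining characters: "f"
Concatenate remaining + first: "f" + "nppgg" = "fnppgg"

fnppgg


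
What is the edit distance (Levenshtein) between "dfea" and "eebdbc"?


Computing edit distance: "dfea" -> "eebdbc"
DP table:
           e    e    b    d    b    c
      0    1    2    3    4    5    6
  d   1    1    2    3    3    4    5
  f   2    2    2    3    4    4    5
  e   3    2    2    3    4    5    5
  a   4    3    3    3    4    5    6
Edit distance = dp[4][6] = 6

6


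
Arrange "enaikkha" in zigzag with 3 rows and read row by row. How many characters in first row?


Zigzag "enaikkha" into 3 rows:
Placing characters:
  'e' => row 0
  'n' => row 1
  'a' => row 2
  'i' => row 1
  'k' => row 0
  'k' => row 1
  'h' => row 2
  'a' => row 1
Rows:
  Row 0: "ek"
  Row 1: "nika"
  Row 2: "ah"
First row length: 2

2


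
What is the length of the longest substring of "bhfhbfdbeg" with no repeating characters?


Input: "bhfhbfdbeg"
Sliding window (track last position of each char):
  Position 0 ('b'): window [0,0] length 1 -- new best
  Position 1 ('h'): window [0,1] length 2 -- new best
  Position 2 ('f'): window [0,2] length 3 -- new best
  Position 3 ('h'): repeat (last at 1), move window start to 2
  Position 3 ('h'): window [2,3] length 2
  Position 4 ('b'): window [2,4] length 3
  Position 5 ('f'): repeat (last at 2), move window start to 3
  Position 5 ('f'): window [3,5] length 3
  Position 6 ('d'): window [3,6] length 4 -- new best
  Position 7 ('b'): repeat (last at 4), move window start to 5
  Position 7 ('b'): window [5,7] length 3
  Position 8 ('e'): window [5,8] length 4
  Position 9 ('g'): window [5,9] length 5 -- new best
Longest substring with no repeats: "fdbeg" with length 5

5


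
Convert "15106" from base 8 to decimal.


Input: "15106" in base 8
Positional expansion:
  Digit '1' (value 1) x 8^4 = 4096
  Digit '5' (value 5) x 8^3 = 2560
  Digit '1' (value 1) x 8^2 = 64
  Digit '0' (value 0) x 8^1 = 0
  Digit '6' (value 6) x 8^0 = 6
Sum = 6726

6726


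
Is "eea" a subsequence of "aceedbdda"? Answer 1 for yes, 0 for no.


Check if "eea" is a subsequence of "aceedbdda"
Greedy scan:
  Position 0 ('a'): no match needed
  Position 1 ('c'): no match needed
  Position 2 ('e'): matches sub[0] = 'e'
  Position 3 ('e'): matches sub[1] = 'e'
  Position 4 ('d'): no match needed
  Position 5 ('b'): no match needed
  Position 6 ('d'): no match needed
  Position 7 ('d'): no match needed
  Position 8 ('a'): matches sub[2] = 'a'
All 3 characters matched => is a subsequence

1


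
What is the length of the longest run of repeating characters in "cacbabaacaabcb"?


Input: "cacbabaacaabcb"
Scanning for longest run:
  Position 1 ('a'): new char, reset run to 1
  Position 2 ('c'): new char, reset run to 1
  Position 3 ('b'): new char, reset run to 1
  Position 4 ('a'): new char, reset run to 1
  Position 5 ('b'): new char, reset run to 1
  Position 6 ('a'): new char, reset run to 1
  Position 7 ('a'): continues run of 'a', length=2
  Position 8 ('c'): new char, reset run to 1
  Position 9 ('a'): new char, reset run to 1
  Position 10 ('a'): continues run of 'a', length=2
  Position 11 ('b'): new char, reset run to 1
  Position 12 ('c'): new char, reset run to 1
  Position 13 ('b'): new char, reset run to 1
Longest run: 'a' with length 2

2


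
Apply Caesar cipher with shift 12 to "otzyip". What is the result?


Caesar cipher: shift "otzyip" by 12
  'o' (pos 14) + 12 = pos 0 = 'a'
  't' (pos 19) + 12 = pos 5 = 'f'
  'z' (pos 25) + 12 = pos 11 = 'l'
  'y' (pos 24) + 12 = pos 10 = 'k'
  'i' (pos 8) + 12 = pos 20 = 'u'
  'p' (pos 15) + 12 = pos 1 = 'b'
Result: aflkub

aflkub


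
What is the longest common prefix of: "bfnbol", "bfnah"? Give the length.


Words: bfnbol, bfnah
  Position 0: all 'b' => match
  Position 1: all 'f' => match
  Position 2: all 'n' => match
  Position 3: ('b', 'a') => mismatch, stop
LCP = "bfn" (length 3)

3


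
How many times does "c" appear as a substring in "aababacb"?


Searching for "c" in "aababacb"
Scanning each position:
  Position 0: "a" => no
  Position 1: "a" => no
  Position 2: "b" => no
  Position 3: "a" => no
  Position 4: "b" => no
  Position 5: "a" => no
  Position 6: "c" => MATCH
  Position 7: "b" => no
Total occurrences: 1

1


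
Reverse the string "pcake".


Input: pcake
Reading characters right to left:
  Position 4: 'e'
  Position 3: 'k'
  Position 2: 'a'
  Position 1: 'c'
  Position 0: 'p'
Reversed: ekacp

ekacp


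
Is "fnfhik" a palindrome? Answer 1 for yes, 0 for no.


Input: fnfhik
Reversed: kihfnf
  Compare pos 0 ('f') with pos 5 ('k'): MISMATCH
  Compare pos 1 ('n') with pos 4 ('i'): MISMATCH
  Compare pos 2 ('f') with pos 3 ('h'): MISMATCH
Result: not a palindrome

0


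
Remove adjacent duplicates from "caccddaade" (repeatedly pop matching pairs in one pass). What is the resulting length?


Input: caccddaade
Stack-based adjacent duplicate removal:
  Read 'c': push. Stack: c
  Read 'a': push. Stack: ca
  Read 'c': push. Stack: cac
  Read 'c': matches stack top 'c' => pop. Stack: ca
  Read 'd': push. Stack: cad
  Read 'd': matches stack top 'd' => pop. Stack: ca
  Read 'a': matches stack top 'a' => pop. Stack: c
  Read 'a': push. Stack: ca
  Read 'd': push. Stack: cad
  Read 'e': push. Stack: cade
Final stack: "cade" (length 4)

4


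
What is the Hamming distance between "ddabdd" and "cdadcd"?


Comparing "ddabdd" and "cdadcd" position by position:
  Position 0: 'd' vs 'c' => differ
  Position 1: 'd' vs 'd' => same
  Position 2: 'a' vs 'a' => same
  Position 3: 'b' vs 'd' => differ
  Position 4: 'd' vs 'c' => differ
  Position 5: 'd' vs 'd' => same
Total differences (Hamming distance): 3

3


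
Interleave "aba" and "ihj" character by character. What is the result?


Interleaving "aba" and "ihj":
  Position 0: 'a' from first, 'i' from second => "ai"
  Position 1: 'b' from first, 'h' from second => "bh"
  Position 2: 'a' from first, 'j' from second => "aj"
Result: aibhaj

aibhaj


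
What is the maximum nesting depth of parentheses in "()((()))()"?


Input: "()((()))()"
Tracking depth:
  Position 0 '(': depth becomes 1
  Position 1 ')': depth becomes 0
  Position 2 '(': depth becomes 1
  Position 3 '(': depth becomes 2
  Position 4 '(': depth becomes 3
  Position 5 ')': depth becomes 2
  Position 6 ')': depth becomes 1
  Position 7 ')': depth becomes 0
  Position 8 '(': depth becomes 1
  Position 9 ')': depth becomes 0
Maximum depth reached: 3

3


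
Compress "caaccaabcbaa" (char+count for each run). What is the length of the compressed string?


Input: caaccaabcbaa
Runs:
  'c' x 1 => "c1"
  'a' x 2 => "a2"
  'c' x 2 => "c2"
  'a' x 2 => "a2"
  'b' x 1 => "b1"
  'c' x 1 => "c1"
  'b' x 1 => "b1"
  'a' x 2 => "a2"
Compressed: "c1a2c2a2b1c1b1a2"
Compressed length: 16

16


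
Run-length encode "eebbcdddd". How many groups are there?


Input: eebbcdddd
Scanning for consecutive runs:
  Group 1: 'e' x 2 (positions 0-1)
  Group 2: 'b' x 2 (positions 2-3)
  Group 3: 'c' x 1 (positions 4-4)
  Group 4: 'd' x 4 (positions 5-8)
Total groups: 4

4


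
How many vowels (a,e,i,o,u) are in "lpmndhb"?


Input: lpmndhb
Checking each character:
  'l' at position 0: consonant
  'p' at position 1: consonant
  'm' at position 2: consonant
  'n' at position 3: consonant
  'd' at position 4: consonant
  'h' at position 5: consonant
  'b' at position 6: consonant
Total vowels: 0

0


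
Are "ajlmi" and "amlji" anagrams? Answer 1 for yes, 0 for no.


Strings: "ajlmi", "amlji"
Sorted first:  aijlm
Sorted second: aijlm
Sorted forms match => anagrams

1


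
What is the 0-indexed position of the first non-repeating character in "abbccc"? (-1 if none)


Input: abbccc
Character frequencies:
  'a': 1
  'b': 2
  'c': 3
Scanning left to right for freq == 1:
  Position 0 ('a'): unique! => answer = 0

0


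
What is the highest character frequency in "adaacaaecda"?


Input: adaacaaecda
Character counts:
  'a': 6
  'c': 2
  'd': 2
  'e': 1
Maximum frequency: 6

6


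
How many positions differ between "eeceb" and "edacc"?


Comparing "eeceb" and "edacc" position by position:
  Position 0: 'e' vs 'e' => same
  Position 1: 'e' vs 'd' => DIFFER
  Position 2: 'c' vs 'a' => DIFFER
  Position 3: 'e' vs 'c' => DIFFER
  Position 4: 'b' vs 'c' => DIFFER
Positions that differ: 4

4


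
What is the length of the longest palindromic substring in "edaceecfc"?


Input: "edaceecfc"
Checking substrings for palindromes:
  [3:7] "ceec" (len 4) => palindrome
  [6:9] "cfc" (len 3) => palindrome
  [4:6] "ee" (len 2) => palindrome
Longest palindromic substring: "ceec" with length 4

4


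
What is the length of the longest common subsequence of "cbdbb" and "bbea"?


LCS of "cbdbb" and "bbea"
DP table:
           b    b    e    a
      0    0    0    0    0
  c   0    0    0    0    0
  b   0    1    1    1    1
  d   0    1    1    1    1
  b   0    1    2    2    2
  b   0    1    2    2    2
LCS length = dp[5][4] = 2

2


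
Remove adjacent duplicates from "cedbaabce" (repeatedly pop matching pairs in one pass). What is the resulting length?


Input: cedbaabce
Stack-based adjacent duplicate removal:
  Read 'c': push. Stack: c
  Read 'e': push. Stack: ce
  Read 'd': push. Stack: ced
  Read 'b': push. Stack: cedb
  Read 'a': push. Stack: cedba
  Read 'a': matches stack top 'a' => pop. Stack: cedb
  Read 'b': matches stack top 'b' => pop. Stack: ced
  Read 'c': push. Stack: cedc
  Read 'e': push. Stack: cedce
Final stack: "cedce" (length 5)

5


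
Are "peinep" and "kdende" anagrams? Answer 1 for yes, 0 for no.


Strings: "peinep", "kdende"
Sorted first:  eeinpp
Sorted second: ddeekn
Differ at position 0: 'e' vs 'd' => not anagrams

0


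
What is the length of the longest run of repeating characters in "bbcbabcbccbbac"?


Input: "bbcbabcbccbbac"
Scanning for longest run:
  Position 1 ('b'): continues run of 'b', length=2
  Position 2 ('c'): new char, reset run to 1
  Position 3 ('b'): new char, reset run to 1
  Position 4 ('a'): new char, reset run to 1
  Position 5 ('b'): new char, reset run to 1
  Position 6 ('c'): new char, reset run to 1
  Position 7 ('b'): new char, reset run to 1
  Position 8 ('c'): new char, reset run to 1
  Position 9 ('c'): continues run of 'c', length=2
  Position 10 ('b'): new char, reset run to 1
  Position 11 ('b'): continues run of 'b', length=2
  Position 12 ('a'): new char, reset run to 1
  Position 13 ('c'): new char, reset run to 1
Longest run: 'b' with length 2

2


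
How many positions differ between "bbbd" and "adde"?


Comparing "bbbd" and "adde" position by position:
  Position 0: 'b' vs 'a' => DIFFER
  Position 1: 'b' vs 'd' => DIFFER
  Position 2: 'b' vs 'd' => DIFFER
  Position 3: 'd' vs 'e' => DIFFER
Positions that differ: 4

4


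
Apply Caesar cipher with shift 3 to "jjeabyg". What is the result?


Caesar cipher: shift "jjeabyg" by 3
  'j' (pos 9) + 3 = pos 12 = 'm'
  'j' (pos 9) + 3 = pos 12 = 'm'
  'e' (pos 4) + 3 = pos 7 = 'h'
  'a' (pos 0) + 3 = pos 3 = 'd'
  'b' (pos 1) + 3 = pos 4 = 'e'
  'y' (pos 24) + 3 = pos 1 = 'b'
  'g' (pos 6) + 3 = pos 9 = 'j'
Result: mmhdebj

mmhdebj


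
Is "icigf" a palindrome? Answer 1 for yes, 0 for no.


Input: icigf
Reversed: fgici
  Compare pos 0 ('i') with pos 4 ('f'): MISMATCH
  Compare pos 1 ('c') with pos 3 ('g'): MISMATCH
Result: not a palindrome

0


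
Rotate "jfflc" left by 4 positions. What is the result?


Input: "jfflc", rotate left by 4
First 4 characters: "jffl"
Remaining characters: "c"
Concatenate remaining + first: "c" + "jffl" = "cjffl"

cjffl


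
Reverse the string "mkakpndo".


Input: mkakpndo
Reading characters right to left:
  Position 7: 'o'
  Position 6: 'd'
  Position 5: 'n'
  Position 4: 'p'
  Position 3: 'k'
  Position 2: 'a'
  Position 1: 'k'
  Position 0: 'm'
Reversed: odnpkakm

odnpkakm


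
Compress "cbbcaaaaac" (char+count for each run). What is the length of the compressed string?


Input: cbbcaaaaac
Runs:
  'c' x 1 => "c1"
  'b' x 2 => "b2"
  'c' x 1 => "c1"
  'a' x 5 => "a5"
  'c' x 1 => "c1"
Compressed: "c1b2c1a5c1"
Compressed length: 10

10


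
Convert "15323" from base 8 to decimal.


Input: "15323" in base 8
Positional expansion:
  Digit '1' (value 1) x 8^4 = 4096
  Digit '5' (value 5) x 8^3 = 2560
  Digit '3' (value 3) x 8^2 = 192
  Digit '2' (value 2) x 8^1 = 16
  Digit '3' (value 3) x 8^0 = 3
Sum = 6867

6867


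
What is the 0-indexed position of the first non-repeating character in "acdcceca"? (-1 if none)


Input: acdcceca
Character frequencies:
  'a': 2
  'c': 4
  'd': 1
  'e': 1
Scanning left to right for freq == 1:
  Position 0 ('a'): freq=2, skip
  Position 1 ('c'): freq=4, skip
  Position 2 ('d'): unique! => answer = 2

2


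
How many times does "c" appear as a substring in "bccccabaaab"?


Searching for "c" in "bccccabaaab"
Scanning each position:
  Position 0: "b" => no
  Position 1: "c" => MATCH
  Position 2: "c" => MATCH
  Position 3: "c" => MATCH
  Position 4: "c" => MATCH
  Position 5: "a" => no
  Position 6: "b" => no
  Position 7: "a" => no
  Position 8: "a" => no
  Position 9: "a" => no
  Position 10: "b" => no
Total occurrences: 4

4


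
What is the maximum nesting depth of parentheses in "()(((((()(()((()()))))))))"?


Input: "()(((((()(()((()()))))))))"
Tracking depth:
  Position 0 '(': depth becomes 1
  Position 1 ')': depth becomes 0
  Position 2 '(': depth becomes 1
  Position 3 '(': depth becomes 2
  Position 4 '(': depth becomes 3
  Position 5 '(': depth becomes 4
  Position 6 '(': depth becomes 5
  Position 7 '(': depth becomes 6
  Position 8 ')': depth becomes 5
  Position 9 '(': depth becomes 6
  Position 10 '(': depth becomes 7
  Position 11 ')': depth becomes 6
  Position 12 '(': depth becomes 7
  Position 13 '(': depth becomes 8
  Position 14 '(': depth becomes 9
  Position 15 ')': depth becomes 8
  Position 16 '(': depth becomes 9
  Position 17 ')': depth becomes 8
  Position 18 ')': depth becomes 7
  Position 19 ')': depth becomes 6
  Position 20 ')': depth becomes 5
  Position 21 ')': depth becomes 4
  Position 22 ')': depth becomes 3
  Position 23 ')': depth becomes 2
  Position 24 ')': depth becomes 1
  Position 25 ')': depth becomes 0
Maximum depth reached: 9

9


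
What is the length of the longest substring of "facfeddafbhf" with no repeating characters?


Input: "facfeddafbhf"
Sliding window (track last position of each char):
  Position 0 ('f'): window [0,0] length 1 -- new best
  Position 1 ('a'): window [0,1] length 2 -- new best
  Position 2 ('c'): window [0,2] length 3 -- new best
  Position 3 ('f'): repeat (last at 0), move window start to 1
  Position 3 ('f'): window [1,3] length 3
  Position 4 ('e'): window [1,4] length 4 -- new best
  Position 5 ('d'): window [1,5] length 5 -- new best
  Position 6 ('d'): repeat (last at 5), move window start to 6
  Position 6 ('d'): window [6,6] length 1
  Position 7 ('a'): window [6,7] length 2
  Position 8 ('f'): window [6,8] length 3
  Position 9 ('b'): window [6,9] length 4
  Position 10 ('h'): window [6,10] length 5
  Position 11 ('f'): repeat (last at 8), move window start to 9
  Position 11 ('f'): window [9,11] length 3
Longest substring with no repeats: "acfed" with length 5

5


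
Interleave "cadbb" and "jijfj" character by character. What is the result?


Interleaving "cadbb" and "jijfj":
  Position 0: 'c' from first, 'j' from second => "cj"
  Position 1: 'a' from first, 'i' from second => "ai"
  Position 2: 'd' from first, 'j' from second => "dj"
  Position 3: 'b' from first, 'f' from second => "bf"
  Position 4: 'b' from first, 'j' from second => "bj"
Result: cjaidjbfbj

cjaidjbfbj


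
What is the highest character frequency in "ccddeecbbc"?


Input: ccddeecbbc
Character counts:
  'b': 2
  'c': 4
  'd': 2
  'e': 2
Maximum frequency: 4

4


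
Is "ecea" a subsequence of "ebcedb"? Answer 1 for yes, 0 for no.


Check if "ecea" is a subsequence of "ebcedb"
Greedy scan:
  Position 0 ('e'): matches sub[0] = 'e'
  Position 1 ('b'): no match needed
  Position 2 ('c'): matches sub[1] = 'c'
  Position 3 ('e'): matches sub[2] = 'e'
  Position 4 ('d'): no match needed
  Position 5 ('b'): no match needed
Only matched 3/4 characters => not a subsequence

0


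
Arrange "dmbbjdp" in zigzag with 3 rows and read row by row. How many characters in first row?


Zigzag "dmbbjdp" into 3 rows:
Placing characters:
  'd' => row 0
  'm' => row 1
  'b' => row 2
  'b' => row 1
  'j' => row 0
  'd' => row 1
  'p' => row 2
Rows:
  Row 0: "dj"
  Row 1: "mbd"
  Row 2: "bp"
First row length: 2

2


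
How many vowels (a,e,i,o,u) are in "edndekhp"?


Input: edndekhp
Checking each character:
  'e' at position 0: vowel (running total: 1)
  'd' at position 1: consonant
  'n' at position 2: consonant
  'd' at position 3: consonant
  'e' at position 4: vowel (running total: 2)
  'k' at position 5: consonant
  'h' at position 6: consonant
  'p' at position 7: consonant
Total vowels: 2

2


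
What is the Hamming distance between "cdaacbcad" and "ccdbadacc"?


Comparing "cdaacbcad" and "ccdbadacc" position by position:
  Position 0: 'c' vs 'c' => same
  Position 1: 'd' vs 'c' => differ
  Position 2: 'a' vs 'd' => differ
  Position 3: 'a' vs 'b' => differ
  Position 4: 'c' vs 'a' => differ
  Position 5: 'b' vs 'd' => differ
  Position 6: 'c' vs 'a' => differ
  Position 7: 'a' vs 'c' => differ
  Position 8: 'd' vs 'c' => differ
Total differences (Hamming distance): 8

8


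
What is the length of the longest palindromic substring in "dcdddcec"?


Input: "dcdddcec"
Checking substrings for palindromes:
  [1:6] "cdddc" (len 5) => palindrome
  [0:3] "dcd" (len 3) => palindrome
  [2:5] "ddd" (len 3) => palindrome
  [5:8] "cec" (len 3) => palindrome
  [2:4] "dd" (len 2) => palindrome
  [3:5] "dd" (len 2) => palindrome
Longest palindromic substring: "cdddc" with length 5

5


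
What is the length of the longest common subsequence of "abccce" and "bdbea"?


LCS of "abccce" and "bdbea"
DP table:
           b    d    b    e    a
      0    0    0    0    0    0
  a   0    0    0    0    0    1
  b   0    1    1    1    1    1
  c   0    1    1    1    1    1
  c   0    1    1    1    1    1
  c   0    1    1    1    1    1
  e   0    1    1    1    2    2
LCS length = dp[6][5] = 2

2


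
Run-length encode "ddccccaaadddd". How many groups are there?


Input: ddccccaaadddd
Scanning for consecutive runs:
  Group 1: 'd' x 2 (positions 0-1)
  Group 2: 'c' x 4 (positions 2-5)
  Group 3: 'a' x 3 (positions 6-8)
  Group 4: 'd' x 4 (positions 9-12)
Total groups: 4

4


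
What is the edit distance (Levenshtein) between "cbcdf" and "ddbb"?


Computing edit distance: "cbcdf" -> "ddbb"
DP table:
           d    d    b    b
      0    1    2    3    4
  c   1    1    2    3    4
  b   2    2    2    2    3
  c   3    3    3    3    3
  d   4    3    3    4    4
  f   5    4    4    4    5
Edit distance = dp[5][4] = 5

5


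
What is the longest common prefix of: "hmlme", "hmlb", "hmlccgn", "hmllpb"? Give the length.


Words: hmlme, hmlb, hmlccgn, hmllpb
  Position 0: all 'h' => match
  Position 1: all 'm' => match
  Position 2: all 'l' => match
  Position 3: ('m', 'b', 'c', 'l') => mismatch, stop
LCP = "hml" (length 3)

3


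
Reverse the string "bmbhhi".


Input: bmbhhi
Reading characters right to left:
  Position 5: 'i'
  Position 4: 'h'
  Position 3: 'h'
  Position 2: 'b'
  Position 1: 'm'
  Position 0: 'b'
Reversed: ihhbmb

ihhbmb


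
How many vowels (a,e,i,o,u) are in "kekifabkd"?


Input: kekifabkd
Checking each character:
  'k' at position 0: consonant
  'e' at position 1: vowel (running total: 1)
  'k' at position 2: consonant
  'i' at position 3: vowel (running total: 2)
  'f' at position 4: consonant
  'a' at position 5: vowel (running total: 3)
  'b' at position 6: consonant
  'k' at position 7: consonant
  'd' at position 8: consonant
Total vowels: 3

3


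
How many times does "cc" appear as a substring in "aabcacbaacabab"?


Searching for "cc" in "aabcacbaacabab"
Scanning each position:
  Position 0: "aa" => no
  Position 1: "ab" => no
  Position 2: "bc" => no
  Position 3: "ca" => no
  Position 4: "ac" => no
  Position 5: "cb" => no
  Position 6: "ba" => no
  Position 7: "aa" => no
  Position 8: "ac" => no
  Position 9: "ca" => no
  Position 10: "ab" => no
  Position 11: "ba" => no
  Position 12: "ab" => no
Total occurrences: 0

0


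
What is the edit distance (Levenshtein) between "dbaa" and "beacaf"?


Computing edit distance: "dbaa" -> "beacaf"
DP table:
           b    e    a    c    a    f
      0    1    2    3    4    5    6
  d   1    1    2    3    4    5    6
  b   2    1    2    3    4    5    6
  a   3    2    2    2    3    4    5
  a   4    3    3    2    3    3    4
Edit distance = dp[4][6] = 4

4


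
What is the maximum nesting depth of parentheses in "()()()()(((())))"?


Input: "()()()()(((())))"
Tracking depth:
  Position 0 '(': depth becomes 1
  Position 1 ')': depth becomes 0
  Position 2 '(': depth becomes 1
  Position 3 ')': depth becomes 0
  Position 4 '(': depth becomes 1
  Position 5 ')': depth becomes 0
  Position 6 '(': depth becomes 1
  Position 7 ')': depth becomes 0
  Position 8 '(': depth becomes 1
  Position 9 '(': depth becomes 2
  Position 10 '(': depth becomes 3
  Position 11 '(': depth becomes 4
  Position 12 ')': depth becomes 3
  Position 13 ')': depth becomes 2
  Position 14 ')': depth becomes 1
  Position 15 ')': depth becomes 0
Maximum depth reached: 4

4


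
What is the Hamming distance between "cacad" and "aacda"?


Comparing "cacad" and "aacda" position by position:
  Position 0: 'c' vs 'a' => differ
  Position 1: 'a' vs 'a' => same
  Position 2: 'c' vs 'c' => same
  Position 3: 'a' vs 'd' => differ
  Position 4: 'd' vs 'a' => differ
Total differences (Hamming distance): 3

3


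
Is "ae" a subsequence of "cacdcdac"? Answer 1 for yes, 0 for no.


Check if "ae" is a subsequence of "cacdcdac"
Greedy scan:
  Position 0 ('c'): no match needed
  Position 1 ('a'): matches sub[0] = 'a'
  Position 2 ('c'): no match needed
  Position 3 ('d'): no match needed
  Position 4 ('c'): no match needed
  Position 5 ('d'): no match needed
  Position 6 ('a'): no match needed
  Position 7 ('c'): no match needed
Only matched 1/2 characters => not a subsequence

0


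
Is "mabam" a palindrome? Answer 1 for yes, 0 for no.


Input: mabam
Reversed: mabam
  Compare pos 0 ('m') with pos 4 ('m'): match
  Compare pos 1 ('a') with pos 3 ('a'): match
Result: palindrome

1


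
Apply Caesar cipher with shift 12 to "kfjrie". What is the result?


Caesar cipher: shift "kfjrie" by 12
  'k' (pos 10) + 12 = pos 22 = 'w'
  'f' (pos 5) + 12 = pos 17 = 'r'
  'j' (pos 9) + 12 = pos 21 = 'v'
  'r' (pos 17) + 12 = pos 3 = 'd'
  'i' (pos 8) + 12 = pos 20 = 'u'
  'e' (pos 4) + 12 = pos 16 = 'q'
Result: wrvduq

wrvduq


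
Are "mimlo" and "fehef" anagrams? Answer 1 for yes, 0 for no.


Strings: "mimlo", "fehef"
Sorted first:  ilmmo
Sorted second: eeffh
Differ at position 0: 'i' vs 'e' => not anagrams

0


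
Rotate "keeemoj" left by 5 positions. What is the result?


Input: "keeemoj", rotate left by 5
First 5 characters: "keeem"
Remaining characters: "oj"
Concatenate remaining + first: "oj" + "keeem" = "ojkeeem"

ojkeeem


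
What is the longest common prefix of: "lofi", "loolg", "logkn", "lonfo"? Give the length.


Words: lofi, loolg, logkn, lonfo
  Position 0: all 'l' => match
  Position 1: all 'o' => match
  Position 2: ('f', 'o', 'g', 'n') => mismatch, stop
LCP = "lo" (length 2)

2


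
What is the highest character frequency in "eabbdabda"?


Input: eabbdabda
Character counts:
  'a': 3
  'b': 3
  'd': 2
  'e': 1
Maximum frequency: 3

3


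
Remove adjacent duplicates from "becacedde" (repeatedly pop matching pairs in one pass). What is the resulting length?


Input: becacedde
Stack-based adjacent duplicate removal:
  Read 'b': push. Stack: b
  Read 'e': push. Stack: be
  Read 'c': push. Stack: bec
  Read 'a': push. Stack: beca
  Read 'c': push. Stack: becac
  Read 'e': push. Stack: becace
  Read 'd': push. Stack: becaced
  Read 'd': matches stack top 'd' => pop. Stack: becace
  Read 'e': matches stack top 'e' => pop. Stack: becac
Final stack: "becac" (length 5)

5


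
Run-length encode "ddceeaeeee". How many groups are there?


Input: ddceeaeeee
Scanning for consecutive runs:
  Group 1: 'd' x 2 (positions 0-1)
  Group 2: 'c' x 1 (positions 2-2)
  Group 3: 'e' x 2 (positions 3-4)
  Group 4: 'a' x 1 (positions 5-5)
  Group 5: 'e' x 4 (positions 6-9)
Total groups: 5

5


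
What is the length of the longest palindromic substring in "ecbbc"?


Input: "ecbbc"
Checking substrings for palindromes:
  [1:5] "cbbc" (len 4) => palindrome
  [2:4] "bb" (len 2) => palindrome
Longest palindromic substring: "cbbc" with length 4

4


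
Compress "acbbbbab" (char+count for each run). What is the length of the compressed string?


Input: acbbbbab
Runs:
  'a' x 1 => "a1"
  'c' x 1 => "c1"
  'b' x 4 => "b4"
  'a' x 1 => "a1"
  'b' x 1 => "b1"
Compressed: "a1c1b4a1b1"
Compressed length: 10

10


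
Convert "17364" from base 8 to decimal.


Input: "17364" in base 8
Positional expansion:
  Digit '1' (value 1) x 8^4 = 4096
  Digit '7' (value 7) x 8^3 = 3584
  Digit '3' (value 3) x 8^2 = 192
  Digit '6' (value 6) x 8^1 = 48
  Digit '4' (value 4) x 8^0 = 4
Sum = 7924

7924


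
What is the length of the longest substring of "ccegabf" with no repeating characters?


Input: "ccegabf"
Sliding window (track last position of each char):
  Position 0 ('c'): window [0,0] length 1 -- new best
  Position 1 ('c'): repeat (last at 0), move window start to 1
  Position 1 ('c'): window [1,1] length 1
  Position 2 ('e'): window [1,2] length 2 -- new best
  Position 3 ('g'): window [1,3] length 3 -- new best
  Position 4 ('a'): window [1,4] length 4 -- new best
  Position 5 ('b'): window [1,5] length 5 -- new best
  Position 6 ('f'): window [1,6] length 6 -- new best
Longest substring with no repeats: "cegabf" with length 6

6


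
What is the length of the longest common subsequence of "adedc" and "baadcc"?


LCS of "adedc" and "baadcc"
DP table:
           b    a    a    d    c    c
      0    0    0    0    0    0    0
  a   0    0    1    1    1    1    1
  d   0    0    1    1    2    2    2
  e   0    0    1    1    2    2    2
  d   0    0    1    1    2    2    2
  c   0    0    1    1    2    3    3
LCS length = dp[5][6] = 3

3


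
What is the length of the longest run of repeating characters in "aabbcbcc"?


Input: "aabbcbcc"
Scanning for longest run:
  Position 1 ('a'): continues run of 'a', length=2
  Position 2 ('b'): new char, reset run to 1
  Position 3 ('b'): continues run of 'b', length=2
  Position 4 ('c'): new char, reset run to 1
  Position 5 ('b'): new char, reset run to 1
  Position 6 ('c'): new char, reset run to 1
  Position 7 ('c'): continues run of 'c', length=2
Longest run: 'a' with length 2

2


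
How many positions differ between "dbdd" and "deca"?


Comparing "dbdd" and "deca" position by position:
  Position 0: 'd' vs 'd' => same
  Position 1: 'b' vs 'e' => DIFFER
  Position 2: 'd' vs 'c' => DIFFER
  Position 3: 'd' vs 'a' => DIFFER
Positions that differ: 3

3


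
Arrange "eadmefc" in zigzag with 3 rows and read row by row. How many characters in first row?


Zigzag "eadmefc" into 3 rows:
Placing characters:
  'e' => row 0
  'a' => row 1
  'd' => row 2
  'm' => row 1
  'e' => row 0
  'f' => row 1
  'c' => row 2
Rows:
  Row 0: "ee"
  Row 1: "amf"
  Row 2: "dc"
First row length: 2

2


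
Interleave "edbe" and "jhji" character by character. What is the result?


Interleaving "edbe" and "jhji":
  Position 0: 'e' from first, 'j' from second => "ej"
  Position 1: 'd' from first, 'h' from second => "dh"
  Position 2: 'b' from first, 'j' from second => "bj"
  Position 3: 'e' from first, 'i' from second => "ei"
Result: ejdhbjei

ejdhbjei


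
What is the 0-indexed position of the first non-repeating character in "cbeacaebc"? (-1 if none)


Input: cbeacaebc
Character frequencies:
  'a': 2
  'b': 2
  'c': 3
  'e': 2
Scanning left to right for freq == 1:
  Position 0 ('c'): freq=3, skip
  Position 1 ('b'): freq=2, skip
  Position 2 ('e'): freq=2, skip
  Position 3 ('a'): freq=2, skip
  Position 4 ('c'): freq=3, skip
  Position 5 ('a'): freq=2, skip
  Position 6 ('e'): freq=2, skip
  Position 7 ('b'): freq=2, skip
  Position 8 ('c'): freq=3, skip
  No unique character found => answer = -1

-1


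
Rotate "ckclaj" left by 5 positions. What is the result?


Input: "ckclaj", rotate left by 5
First 5 characters: "ckcla"
Remaining characters: "j"
Concatenate remaining + first: "j" + "ckcla" = "jckcla"

jckcla


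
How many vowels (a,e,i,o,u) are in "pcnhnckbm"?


Input: pcnhnckbm
Checking each character:
  'p' at position 0: consonant
  'c' at position 1: consonant
  'n' at position 2: consonant
  'h' at position 3: consonant
  'n' at position 4: consonant
  'c' at position 5: consonant
  'k' at position 6: consonant
  'b' at position 7: consonant
  'm' at position 8: consonant
Total vowels: 0

0


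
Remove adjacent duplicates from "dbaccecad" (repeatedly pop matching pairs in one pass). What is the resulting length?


Input: dbaccecad
Stack-based adjacent duplicate removal:
  Read 'd': push. Stack: d
  Read 'b': push. Stack: db
  Read 'a': push. Stack: dba
  Read 'c': push. Stack: dbac
  Read 'c': matches stack top 'c' => pop. Stack: dba
  Read 'e': push. Stack: dbae
  Read 'c': push. Stack: dbaec
  Read 'a': push. Stack: dbaeca
  Read 'd': push. Stack: dbaecad
Final stack: "dbaecad" (length 7)

7


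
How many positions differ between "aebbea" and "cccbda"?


Comparing "aebbea" and "cccbda" position by position:
  Position 0: 'a' vs 'c' => DIFFER
  Position 1: 'e' vs 'c' => DIFFER
  Position 2: 'b' vs 'c' => DIFFER
  Position 3: 'b' vs 'b' => same
  Position 4: 'e' vs 'd' => DIFFER
  Position 5: 'a' vs 'a' => same
Positions that differ: 4

4


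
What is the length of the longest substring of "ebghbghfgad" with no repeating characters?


Input: "ebghbghfgad"
Sliding window (track last position of each char):
  Position 0 ('e'): window [0,0] length 1 -- new best
  Position 1 ('b'): window [0,1] length 2 -- new best
  Position 2 ('g'): window [0,2] length 3 -- new best
  Position 3 ('h'): window [0,3] length 4 -- new best
  Position 4 ('b'): repeat (last at 1), move window start to 2
  Position 4 ('b'): window [2,4] length 3
  Position 5 ('g'): repeat (last at 2), move window start to 3
  Position 5 ('g'): window [3,5] length 3
  Position 6 ('h'): repeat (last at 3), move window start to 4
  Position 6 ('h'): window [4,6] length 3
  Position 7 ('f'): window [4,7] length 4
  Position 8 ('g'): repeat (last at 5), move window start to 6
  Position 8 ('g'): window [6,8] length 3
  Position 9 ('a'): window [6,9] length 4
  Position 10 ('d'): window [6,10] length 5 -- new best
Longest substring with no repeats: "hfgad" with length 5

5


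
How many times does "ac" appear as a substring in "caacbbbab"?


Searching for "ac" in "caacbbbab"
Scanning each position:
  Position 0: "ca" => no
  Position 1: "aa" => no
  Position 2: "ac" => MATCH
  Position 3: "cb" => no
  Position 4: "bb" => no
  Position 5: "bb" => no
  Position 6: "ba" => no
  Position 7: "ab" => no
Total occurrences: 1

1


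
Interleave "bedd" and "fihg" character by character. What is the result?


Interleaving "bedd" and "fihg":
  Position 0: 'b' from first, 'f' from second => "bf"
  Position 1: 'e' from first, 'i' from second => "ei"
  Position 2: 'd' from first, 'h' from second => "dh"
  Position 3: 'd' from first, 'g' from second => "dg"
Result: bfeidhdg

bfeidhdg


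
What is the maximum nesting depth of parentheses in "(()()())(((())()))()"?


Input: "(()()())(((())()))()"
Tracking depth:
  Position 0 '(': depth becomes 1
  Position 1 '(': depth becomes 2
  Position 2 ')': depth becomes 1
  Position 3 '(': depth becomes 2
  Position 4 ')': depth becomes 1
  Position 5 '(': depth becomes 2
  Position 6 ')': depth becomes 1
  Position 7 ')': depth becomes 0
  Position 8 '(': depth becomes 1
  Position 9 '(': depth becomes 2
  Position 10 '(': depth becomes 3
  Position 11 '(': depth becomes 4
  Position 12 ')': depth becomes 3
  Position 13 ')': depth becomes 2
  Position 14 '(': depth becomes 3
  Position 15 ')': depth becomes 2
  Position 16 ')': depth becomes 1
  Position 17 ')': depth becomes 0
  Position 18 '(': depth becomes 1
  Position 19 ')': depth becomes 0
Maximum depth reached: 4

4


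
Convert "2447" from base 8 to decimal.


Input: "2447" in base 8
Positional expansion:
  Digit '2' (value 2) x 8^3 = 1024
  Digit '4' (value 4) x 8^2 = 256
  Digit '4' (value 4) x 8^1 = 32
  Digit '7' (value 7) x 8^0 = 7
Sum = 1319

1319


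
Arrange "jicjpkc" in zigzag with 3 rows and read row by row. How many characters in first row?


Zigzag "jicjpkc" into 3 rows:
Placing characters:
  'j' => row 0
  'i' => row 1
  'c' => row 2
  'j' => row 1
  'p' => row 0
  'k' => row 1
  'c' => row 2
Rows:
  Row 0: "jp"
  Row 1: "ijk"
  Row 2: "cc"
First row length: 2

2


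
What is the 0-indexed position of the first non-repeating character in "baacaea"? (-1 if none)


Input: baacaea
Character frequencies:
  'a': 4
  'b': 1
  'c': 1
  'e': 1
Scanning left to right for freq == 1:
  Position 0 ('b'): unique! => answer = 0

0


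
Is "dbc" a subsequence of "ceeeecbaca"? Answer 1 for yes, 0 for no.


Check if "dbc" is a subsequence of "ceeeecbaca"
Greedy scan:
  Position 0 ('c'): no match needed
  Position 1 ('e'): no match needed
  Position 2 ('e'): no match needed
  Position 3 ('e'): no match needed
  Position 4 ('e'): no match needed
  Position 5 ('c'): no match needed
  Position 6 ('b'): no match needed
  Position 7 ('a'): no match needed
  Position 8 ('c'): no match needed
  Position 9 ('a'): no match needed
Only matched 0/3 characters => not a subsequence

0


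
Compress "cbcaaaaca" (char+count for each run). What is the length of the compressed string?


Input: cbcaaaaca
Runs:
  'c' x 1 => "c1"
  'b' x 1 => "b1"
  'c' x 1 => "c1"
  'a' x 4 => "a4"
  'c' x 1 => "c1"
  'a' x 1 => "a1"
Compressed: "c1b1c1a4c1a1"
Compressed length: 12

12


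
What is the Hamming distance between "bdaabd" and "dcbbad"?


Comparing "bdaabd" and "dcbbad" position by position:
  Position 0: 'b' vs 'd' => differ
  Position 1: 'd' vs 'c' => differ
  Position 2: 'a' vs 'b' => differ
  Position 3: 'a' vs 'b' => differ
  Position 4: 'b' vs 'a' => differ
  Position 5: 'd' vs 'd' => same
Total differences (Hamming distance): 5

5


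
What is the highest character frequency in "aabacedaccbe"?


Input: aabacedaccbe
Character counts:
  'a': 4
  'b': 2
  'c': 3
  'd': 1
  'e': 2
Maximum frequency: 4

4


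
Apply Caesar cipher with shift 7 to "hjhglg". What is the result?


Caesar cipher: shift "hjhglg" by 7
  'h' (pos 7) + 7 = pos 14 = 'o'
  'j' (pos 9) + 7 = pos 16 = 'q'
  'h' (pos 7) + 7 = pos 14 = 'o'
  'g' (pos 6) + 7 = pos 13 = 'n'
  'l' (pos 11) + 7 = pos 18 = 's'
  'g' (pos 6) + 7 = pos 13 = 'n'
Result: oqonsn

oqonsn


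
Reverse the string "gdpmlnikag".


Input: gdpmlnikag
Reading characters right to left:
  Position 9: 'g'
  Position 8: 'a'
  Position 7: 'k'
  Position 6: 'i'
  Position 5: 'n'
  Position 4: 'l'
  Position 3: 'm'
  Position 2: 'p'
  Position 1: 'd'
  Position 0: 'g'
Reversed: gakinlmpdg

gakinlmpdg


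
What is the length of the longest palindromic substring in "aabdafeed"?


Input: "aabdafeed"
Checking substrings for palindromes:
  [0:2] "aa" (len 2) => palindrome
  [6:8] "ee" (len 2) => palindrome
Longest palindromic substring: "aa" with length 2

2


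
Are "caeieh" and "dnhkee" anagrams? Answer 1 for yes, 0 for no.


Strings: "caeieh", "dnhkee"
Sorted first:  aceehi
Sorted second: deehkn
Differ at position 0: 'a' vs 'd' => not anagrams

0


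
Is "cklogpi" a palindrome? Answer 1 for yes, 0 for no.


Input: cklogpi
Reversed: ipgolkc
  Compare pos 0 ('c') with pos 6 ('i'): MISMATCH
  Compare pos 1 ('k') with pos 5 ('p'): MISMATCH
  Compare pos 2 ('l') with pos 4 ('g'): MISMATCH
Result: not a palindrome

0


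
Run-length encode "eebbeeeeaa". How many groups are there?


Input: eebbeeeeaa
Scanning for consecutive runs:
  Group 1: 'e' x 2 (positions 0-1)
  Group 2: 'b' x 2 (positions 2-3)
  Group 3: 'e' x 4 (positions 4-7)
  Group 4: 'a' x 2 (positions 8-9)
Total groups: 4

4


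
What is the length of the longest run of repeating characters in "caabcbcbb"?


Input: "caabcbcbb"
Scanning for longest run:
  Position 1 ('a'): new char, reset run to 1
  Position 2 ('a'): continues run of 'a', length=2
  Position 3 ('b'): new char, reset run to 1
  Position 4 ('c'): new char, reset run to 1
  Position 5 ('b'): new char, reset run to 1
  Position 6 ('c'): new char, reset run to 1
  Position 7 ('b'): new char, reset run to 1
  Position 8 ('b'): continues run of 'b', length=2
Longest run: 'a' with length 2

2


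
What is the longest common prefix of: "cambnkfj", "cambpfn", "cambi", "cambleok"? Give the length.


Words: cambnkfj, cambpfn, cambi, cambleok
  Position 0: all 'c' => match
  Position 1: all 'a' => match
  Position 2: all 'm' => match
  Position 3: all 'b' => match
  Position 4: ('n', 'p', 'i', 'l') => mismatch, stop
LCP = "camb" (length 4)

4


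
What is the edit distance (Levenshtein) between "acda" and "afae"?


Computing edit distance: "acda" -> "afae"
DP table:
           a    f    a    e
      0    1    2    3    4
  a   1    0    1    2    3
  c   2    1    1    2    3
  d   3    2    2    2    3
  a   4    3    3    2    3
Edit distance = dp[4][4] = 3

3


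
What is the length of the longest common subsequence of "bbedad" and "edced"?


LCS of "bbedad" and "edced"
DP table:
           e    d    c    e    d
      0    0    0    0    0    0
  b   0    0    0    0    0    0
  b   0    0    0    0    0    0
  e   0    1    1    1    1    1
  d   0    1    2    2    2    2
  a   0    1    2    2    2    2
  d   0    1    2    2    2    3
LCS length = dp[6][5] = 3

3


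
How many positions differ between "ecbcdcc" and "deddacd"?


Comparing "ecbcdcc" and "deddacd" position by position:
  Position 0: 'e' vs 'd' => DIFFER
  Position 1: 'c' vs 'e' => DIFFER
  Position 2: 'b' vs 'd' => DIFFER
  Position 3: 'c' vs 'd' => DIFFER
  Position 4: 'd' vs 'a' => DIFFER
  Position 5: 'c' vs 'c' => same
  Position 6: 'c' vs 'd' => DIFFER
Positions that differ: 6

6


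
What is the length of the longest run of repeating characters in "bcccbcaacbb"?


Input: "bcccbcaacbb"
Scanning for longest run:
  Position 1 ('c'): new char, reset run to 1
  Position 2 ('c'): continues run of 'c', length=2
  Position 3 ('c'): continues run of 'c', length=3
  Position 4 ('b'): new char, reset run to 1
  Position 5 ('c'): new char, reset run to 1
  Position 6 ('a'): new char, reset run to 1
  Position 7 ('a'): continues run of 'a', length=2
  Position 8 ('c'): new char, reset run to 1
  Position 9 ('b'): new char, reset run to 1
  Position 10 ('b'): continues run of 'b', length=2
Longest run: 'c' with length 3

3


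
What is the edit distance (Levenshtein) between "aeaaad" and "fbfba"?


Computing edit distance: "aeaaad" -> "fbfba"
DP table:
           f    b    f    b    a
      0    1    2    3    4    5
  a   1    1    2    3    4    4
  e   2    2    2    3    4    5
  a   3    3    3    3    4    4
  a   4    4    4    4    4    4
  a   5    5    5    5    5    4
  d   6    6    6    6    6    5
Edit distance = dp[6][5] = 5

5


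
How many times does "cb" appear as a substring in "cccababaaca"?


Searching for "cb" in "cccababaaca"
Scanning each position:
  Position 0: "cc" => no
  Position 1: "cc" => no
  Position 2: "ca" => no
  Position 3: "ab" => no
  Position 4: "ba" => no
  Position 5: "ab" => no
  Position 6: "ba" => no
  Position 7: "aa" => no
  Position 8: "ac" => no
  Position 9: "ca" => no
Total occurrences: 0

0
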